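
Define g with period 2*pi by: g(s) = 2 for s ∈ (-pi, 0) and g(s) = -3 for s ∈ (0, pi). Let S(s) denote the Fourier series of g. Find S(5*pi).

s = 5*pi differs from s = pi by 2 full period(s), and the series is 2*pi-periodic.
At s = pi the one-sided limits are g(pi^-) = -3 and g(pi^+) = 2.
By Dirichlet's theorem the series converges to their average, [(-3) + (2)]/2 = -1/2.

-1/2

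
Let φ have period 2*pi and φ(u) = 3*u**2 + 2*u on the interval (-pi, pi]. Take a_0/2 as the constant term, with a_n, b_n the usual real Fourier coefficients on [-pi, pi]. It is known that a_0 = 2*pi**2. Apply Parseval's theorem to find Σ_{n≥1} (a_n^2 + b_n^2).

Parseval: a_0^2/2 + Σ_{n≥1} (a_n^2+b_n^2) = 1/pi ∫_{-pi}^{pi} φ(u)^2 du = 2*pi**2*(20 + 27*pi**2)/15.
Subtract a_0^2/2 = 2*pi**4: Σ (a_n^2+b_n^2) = 8*pi**2*(5 + 3*pi**2)/15.

8*pi**2*(5 + 3*pi**2)/15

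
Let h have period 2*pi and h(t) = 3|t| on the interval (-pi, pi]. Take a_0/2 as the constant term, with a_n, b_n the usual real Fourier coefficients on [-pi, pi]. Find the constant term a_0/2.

a_0 = 1/pi ∫_{-pi}^{pi} h(t) dt = 1/pi · (3*pi**2) = 3*pi.
So the constant term a_0/2 = 3*pi/2.

3*pi/2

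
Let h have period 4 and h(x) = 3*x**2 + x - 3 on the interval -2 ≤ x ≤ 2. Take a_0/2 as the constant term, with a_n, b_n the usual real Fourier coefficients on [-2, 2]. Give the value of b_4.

-1/pi

b_4 = 1/2 ∫_{-2}^{2} h(x) sin(2*pi*x) dx.
Integrating by parts twice (tabular method), an antiderivative of (3*x**2 + x - 3) sin(2*pi*x) is -3*x**2*cos(2*pi*x)/(2*pi) + 3*x*sin(2*pi*x)/(2*pi**2) - x*cos(2*pi*x)/(2*pi) + sin(2*pi*x)/(4*pi**2) + 3*cos(2*pi*x)/(4*pi**3) + 3*cos(2*pi*x)/(2*pi); evaluating from -2 to 2: ∫_{-2}^{2} (3*x**2 + x - 3) sin(2*pi*x) dx = ((3 - 22*pi**2)/(4*pi**3)) - ((3 - 14*pi**2)/(4*pi**3)) = -2/pi.
Hence b_4 = (1/2)·(-2/pi) = -1/pi.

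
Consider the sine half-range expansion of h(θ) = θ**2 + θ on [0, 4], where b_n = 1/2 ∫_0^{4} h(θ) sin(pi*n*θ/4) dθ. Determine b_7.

8*(-16 + 245*pi**2)/(343*pi**3)

b_7 = 1/2 ∫_0^{4} (θ**2 + θ) sin(7*pi*θ/4) dθ.
Integrating by parts twice (tabular method), an antiderivative of (θ**2 + θ) sin(7*pi*θ/4) is -4*θ**2*cos(7*pi*θ/4)/(7*pi) + 32*θ*sin(7*pi*θ/4)/(49*pi**2) - 4*θ*cos(7*pi*θ/4)/(7*pi) + 16*sin(7*pi*θ/4)/(49*pi**2) + 128*cos(7*pi*θ/4)/(343*pi**3); evaluating from 0 to 4: ∫_{0}^{4} (θ**2 + θ) sin(7*pi*θ/4) dθ = (16*(-8 + 245*pi**2)/(343*pi**3)) - (128/(343*pi**3)) = 16*(-16 + 245*pi**2)/(343*pi**3).
Hence b_7 = (1/2)·(16*(-16 + 245*pi**2)/(343*pi**3)) = 8*(-16 + 245*pi**2)/(343*pi**3).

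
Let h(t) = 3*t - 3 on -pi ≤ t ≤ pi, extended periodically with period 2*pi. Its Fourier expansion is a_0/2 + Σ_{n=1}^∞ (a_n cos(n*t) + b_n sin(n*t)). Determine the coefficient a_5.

a_5 = 1/pi ∫_{-pi}^{pi} h(t) cos(5*t) dt.
Integrating by parts (boundary term plus one more integral), an antiderivative of (3*t - 3) cos(5*t) is 3*t*sin(5*t)/5 - 3*sin(5*t)/5 + 3*cos(5*t)/25; evaluating from -pi to pi: ∫_{-pi}^{pi} (3*t - 3) cos(5*t) dt = (-3/25) - (-3/25) = 0.
Hence a_5 = (1/pi)·(0) = 0.

0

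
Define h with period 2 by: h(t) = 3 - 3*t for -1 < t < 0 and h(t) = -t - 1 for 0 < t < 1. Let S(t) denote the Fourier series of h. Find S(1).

2

t = 1 differs from t = -1 by 1 full period(s), and the series is 2-periodic.
At t = -1 the one-sided limits are h(-1^-) = -2 and h(-1^+) = 6.
By Dirichlet's theorem the series converges to their average, [(-2) + (6)]/2 = 2.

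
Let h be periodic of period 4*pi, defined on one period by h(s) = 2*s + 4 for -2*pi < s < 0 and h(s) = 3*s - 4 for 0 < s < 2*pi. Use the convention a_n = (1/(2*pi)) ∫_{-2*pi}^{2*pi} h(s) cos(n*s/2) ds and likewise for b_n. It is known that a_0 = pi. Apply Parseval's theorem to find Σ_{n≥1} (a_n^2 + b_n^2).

-40*pi + 32 + 101*pi**2/6

Parseval: a_0^2/2 + Σ_{n≥1} (a_n^2+b_n^2) = (1/(2*pi)) ∫_{-2*pi}^{2*pi} h(s)^2 ds = -40*pi + 32 + 52*pi**2/3.
Subtract a_0^2/2 = pi**2/2: Σ (a_n^2+b_n^2) = -40*pi + 32 + 101*pi**2/6.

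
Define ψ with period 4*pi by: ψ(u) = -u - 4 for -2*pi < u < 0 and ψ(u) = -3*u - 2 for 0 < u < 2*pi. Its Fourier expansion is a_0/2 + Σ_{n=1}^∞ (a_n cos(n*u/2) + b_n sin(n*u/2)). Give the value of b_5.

4*(1 - 2*pi)/(5*pi)

b_5 = (1/(2*pi)) ∫_{-2*pi}^{2*pi} ψ(u) sin(5*u/2) du.
Split the integral at the breakpoints.
Integrating by parts (boundary term plus one more integral), an antiderivative of (-u - 4) sin(5*u/2) is 2*u*cos(5*u/2)/5 - 4*sin(5*u/2)/25 + 8*cos(5*u/2)/5; evaluating from -2*pi to 0: ∫_{-2*pi}^{0} (-u - 4) sin(5*u/2) du = (8/5) - (-8/5 + 4*pi/5) = 16/5 - 4*pi/5.
Integrating by parts (boundary term plus one more integral), an antiderivative of (-3*u - 2) sin(5*u/2) is 6*u*cos(5*u/2)/5 - 12*sin(5*u/2)/25 + 4*cos(5*u/2)/5; evaluating from 0 to 2*pi: ∫_{0}^{2*pi} (-3*u - 2) sin(5*u/2) du = (-12*pi/5 - 4/5) - (4/5) = -12*pi/5 - 8/5.
Summing the pieces and multiplying by (1/(2*pi)) gives b_5 = 4*(1 - 2*pi)/(5*pi).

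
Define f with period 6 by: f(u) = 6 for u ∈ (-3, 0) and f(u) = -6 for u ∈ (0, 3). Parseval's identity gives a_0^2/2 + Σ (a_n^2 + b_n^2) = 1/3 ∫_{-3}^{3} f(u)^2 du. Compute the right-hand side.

1/3 ∫_{-3}^{3} f(u)^2 du = 1/3 · (216) = 72.

72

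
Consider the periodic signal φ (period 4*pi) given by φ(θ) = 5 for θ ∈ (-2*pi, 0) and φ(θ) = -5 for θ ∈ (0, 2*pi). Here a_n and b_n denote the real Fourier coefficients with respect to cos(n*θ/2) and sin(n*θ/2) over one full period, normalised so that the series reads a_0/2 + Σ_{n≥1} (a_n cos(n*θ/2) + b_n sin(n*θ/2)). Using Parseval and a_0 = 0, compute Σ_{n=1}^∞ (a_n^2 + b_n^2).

50

Parseval: a_0^2/2 + Σ_{n≥1} (a_n^2+b_n^2) = (1/(2*pi)) ∫_{-2*pi}^{2*pi} φ(θ)^2 dθ = 50.
Subtract a_0^2/2 = 0: Σ (a_n^2+b_n^2) = 50.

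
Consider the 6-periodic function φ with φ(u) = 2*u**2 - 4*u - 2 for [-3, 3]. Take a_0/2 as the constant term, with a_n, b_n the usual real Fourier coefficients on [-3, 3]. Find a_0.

8

a_0 = 1/3 ∫_{-3}^{3} φ(u) du = 1/3 · (24) = 8.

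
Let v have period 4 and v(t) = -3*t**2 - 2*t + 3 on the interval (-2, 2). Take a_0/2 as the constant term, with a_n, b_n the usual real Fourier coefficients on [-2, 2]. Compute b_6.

b_6 = 1/2 ∫_{-2}^{2} v(t) sin(3*pi*t) dt.
Integrating by parts twice (tabular method), an antiderivative of (-3*t**2 - 2*t + 3) sin(3*pi*t) is t**2*cos(3*pi*t)/pi - 2*t*sin(3*pi*t)/(3*pi**2) + 2*t*cos(3*pi*t)/(3*pi) - 2*sin(3*pi*t)/(9*pi**2) - cos(3*pi*t)/pi - 2*cos(3*pi*t)/(9*pi**3); evaluating from -2 to 2: ∫_{-2}^{2} (-3*t**2 - 2*t + 3) sin(3*pi*t) dt = ((-2 + 39*pi**2)/(9*pi**3)) - ((-2 + 15*pi**2)/(9*pi**3)) = 8/(3*pi).
Hence b_6 = (1/2)·(8/(3*pi)) = 4/(3*pi).

4/(3*pi)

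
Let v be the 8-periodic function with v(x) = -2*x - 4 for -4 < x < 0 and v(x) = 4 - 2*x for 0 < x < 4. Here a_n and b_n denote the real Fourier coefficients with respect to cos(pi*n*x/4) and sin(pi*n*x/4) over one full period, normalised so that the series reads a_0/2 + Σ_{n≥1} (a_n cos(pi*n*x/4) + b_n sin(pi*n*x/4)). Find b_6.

b_6 = 1/4 ∫_{-4}^{4} v(x) sin(3*pi*x/2) dx.
v is odd and sin(3*pi*x/2) is odd, so the integrand is even and b_6 = 1/2 ∫_0^{4} v(x) sin(3*pi*x/2) dx.
Integrating by parts (boundary term plus one more integral), an antiderivative of (4 - 2*x) sin(3*pi*x/2) is 4*x*cos(3*pi*x/2)/(3*pi) - 8*sin(3*pi*x/2)/(9*pi**2) - 8*cos(3*pi*x/2)/(3*pi); evaluating from 0 to 4: ∫_{0}^{4} (4 - 2*x) sin(3*pi*x/2) dx = (8/(3*pi)) - (-8/(3*pi)) = 16/(3*pi).
Hence b_6 = (1/2)·(16/(3*pi)) = 8/(3*pi).

8/(3*pi)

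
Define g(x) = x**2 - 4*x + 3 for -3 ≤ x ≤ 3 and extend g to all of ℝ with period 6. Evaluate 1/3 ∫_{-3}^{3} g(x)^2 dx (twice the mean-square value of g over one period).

1/3 ∫_{-3}^{3} g(x)^2 dx = 1/3 · (2736/5) = 912/5.

912/5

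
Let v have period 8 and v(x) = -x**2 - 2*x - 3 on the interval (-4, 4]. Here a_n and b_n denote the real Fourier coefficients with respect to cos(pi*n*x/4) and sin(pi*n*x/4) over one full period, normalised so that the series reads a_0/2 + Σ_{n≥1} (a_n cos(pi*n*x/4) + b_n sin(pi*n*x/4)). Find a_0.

a_0 = 1/4 ∫_{-4}^{4} v(x) dx = 1/4 · (-200/3) = -50/3.

-50/3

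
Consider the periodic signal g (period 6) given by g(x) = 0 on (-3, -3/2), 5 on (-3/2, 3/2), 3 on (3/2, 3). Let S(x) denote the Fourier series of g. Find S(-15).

x = -15 differs from x = -3 by -2 full period(s), and the series is 6-periodic.
At x = -3 the one-sided limits are g(-3^-) = 3 and g(-3^+) = 0.
By Dirichlet's theorem the series converges to their average, [(3) + (0)]/2 = 3/2.

3/2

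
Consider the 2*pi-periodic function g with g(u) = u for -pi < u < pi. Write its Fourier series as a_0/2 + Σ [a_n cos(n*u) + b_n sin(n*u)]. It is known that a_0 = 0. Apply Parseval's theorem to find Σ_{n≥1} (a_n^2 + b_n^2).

2*pi**2/3

Parseval: a_0^2/2 + Σ_{n≥1} (a_n^2+b_n^2) = 1/pi ∫_{-pi}^{pi} g(u)^2 du = 2*pi**2/3.
Subtract a_0^2/2 = 0: Σ (a_n^2+b_n^2) = 2*pi**2/3.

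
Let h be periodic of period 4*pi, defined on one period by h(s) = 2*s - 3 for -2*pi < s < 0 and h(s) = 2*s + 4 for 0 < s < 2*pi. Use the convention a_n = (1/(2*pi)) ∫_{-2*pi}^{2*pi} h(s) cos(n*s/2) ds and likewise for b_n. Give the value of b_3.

b_3 = (1/(2*pi)) ∫_{-2*pi}^{2*pi} h(s) sin(3*s/2) ds.
Split the integral at the breakpoints.
Integrating by parts (boundary term plus one more integral), an antiderivative of (2*s - 3) sin(3*s/2) is -4*s*cos(3*s/2)/3 + 8*sin(3*s/2)/9 + 2*cos(3*s/2); evaluating from -2*pi to 0: ∫_{-2*pi}^{0} (2*s - 3) sin(3*s/2) ds = (2) - (-8*pi/3 - 2) = 4 + 8*pi/3.
Integrating by parts (boundary term plus one more integral), an antiderivative of (2*s + 4) sin(3*s/2) is -4*s*cos(3*s/2)/3 + 8*sin(3*s/2)/9 - 8*cos(3*s/2)/3; evaluating from 0 to 2*pi: ∫_{0}^{2*pi} (2*s + 4) sin(3*s/2) ds = (8/3 + 8*pi/3) - (-8/3) = 16/3 + 8*pi/3.
Summing the pieces and multiplying by (1/(2*pi)) gives b_3 = 2*(7 + 4*pi)/(3*pi).

2*(7 + 4*pi)/(3*pi)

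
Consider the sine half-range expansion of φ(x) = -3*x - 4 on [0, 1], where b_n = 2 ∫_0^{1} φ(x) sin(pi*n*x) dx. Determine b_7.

-22/(7*pi)

b_7 = 2 ∫_0^{1} (-3*x - 4) sin(7*pi*x) dx.
Integrating by parts (boundary term plus one more integral), an antiderivative of (-3*x - 4) sin(7*pi*x) is 3*x*cos(7*pi*x)/(7*pi) - 3*sin(7*pi*x)/(49*pi**2) + 4*cos(7*pi*x)/(7*pi); evaluating from 0 to 1: ∫_{0}^{1} (-3*x - 4) sin(7*pi*x) dx = (-1/pi) - (4/(7*pi)) = -11/(7*pi).
Hence b_7 = 2·(-11/(7*pi)) = -22/(7*pi).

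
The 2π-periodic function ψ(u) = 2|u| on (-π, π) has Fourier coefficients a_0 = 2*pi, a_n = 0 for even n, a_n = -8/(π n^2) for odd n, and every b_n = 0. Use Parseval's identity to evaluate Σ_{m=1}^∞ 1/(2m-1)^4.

pi**4/96

Parseval: a_0^2/2 + Σ a_n^2 = (1/π) ∫_{-π}^{π} ψ(u)^2 du = 8*pi**2/3.
Subtract a_0^2/2 = 2*pi**2: Σ a_n^2 = 2*pi**2/3.
Only odd n contribute, with a_n^2 = 64/(π^2 n^4), so Σ_{m≥1} 1/(2m-1)^4 = π^2·(2*pi**2/3)/64 = pi**4/96.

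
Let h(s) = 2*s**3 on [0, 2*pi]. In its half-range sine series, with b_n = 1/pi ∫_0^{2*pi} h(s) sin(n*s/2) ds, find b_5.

b_5 = 1/pi ∫_0^{2*pi} (2*s**3) sin(5*s/2) ds.
Integrating by parts three times (tabular method), an antiderivative of (2*s**3) sin(5*s/2) is -4*s**3*cos(5*s/2)/5 + 24*s**2*sin(5*s/2)/25 + 96*s*cos(5*s/2)/125 - 192*sin(5*s/2)/625; evaluating from 0 to 2*pi: ∫_{0}^{2*pi} (2*s**3) sin(5*s/2) ds = (32*pi*(-6 + 25*pi**2)/125) - (0) = 32*pi*(-6 + 25*pi**2)/125.
Hence b_5 = (1/pi)·(32*pi*(-6 + 25*pi**2)/125) = -192/125 + 32*pi**2/5.

-192/125 + 32*pi**2/5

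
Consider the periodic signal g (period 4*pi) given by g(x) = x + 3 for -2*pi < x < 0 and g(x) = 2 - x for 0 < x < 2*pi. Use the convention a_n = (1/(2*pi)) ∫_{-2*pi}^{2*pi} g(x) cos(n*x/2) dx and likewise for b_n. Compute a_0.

a_0 = (1/(2*pi)) ∫_{-2*pi}^{2*pi} g(x) dx = (1/(2*pi)) · (2*pi*(5 - 2*pi)) = 5 - 2*pi.

5 - 2*pi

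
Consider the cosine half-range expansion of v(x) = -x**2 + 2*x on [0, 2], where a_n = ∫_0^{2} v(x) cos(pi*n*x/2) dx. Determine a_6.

a_6 = ∫_0^{2} (-x**2 + 2*x) cos(3*pi*x) dx.
Integrating by parts twice (tabular method), an antiderivative of (-x**2 + 2*x) cos(3*pi*x) is -x**2*sin(3*pi*x)/(3*pi) + 2*x*sin(3*pi*x)/(3*pi) - 2*x*cos(3*pi*x)/(9*pi**2) + 2*sin(3*pi*x)/(27*pi**3) + 2*cos(3*pi*x)/(9*pi**2); evaluating from 0 to 2: ∫_{0}^{2} (-x**2 + 2*x) cos(3*pi*x) dx = (-2/(9*pi**2)) - (2/(9*pi**2)) = -4/(9*pi**2).
Hence a_6 = -4/(9*pi**2).

-4/(9*pi**2)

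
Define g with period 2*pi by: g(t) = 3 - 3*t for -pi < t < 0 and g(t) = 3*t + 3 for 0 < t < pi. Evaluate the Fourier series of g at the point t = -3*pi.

3 + 3*pi

t = -3*pi differs from t = -pi by -1 full period(s), and the series is 2*pi-periodic.
g is continuous at t = -pi with value 3 + 3*pi, so the series converges to 3 + 3*pi there.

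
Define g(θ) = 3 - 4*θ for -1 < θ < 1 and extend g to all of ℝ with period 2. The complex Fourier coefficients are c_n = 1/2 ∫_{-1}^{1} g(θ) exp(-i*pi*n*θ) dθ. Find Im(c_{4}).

-1/pi

Since g is real-valued, Im(c_{4}) = -1/2 ∫_{-1}^{1} g(θ) sin(4*pi*θ) dθ = -b_{4}/2.
Integrating by parts (boundary term plus one more integral), an antiderivative of (3 - 4*θ) sin(4*pi*θ) is θ*cos(4*pi*θ)/pi - sin(4*pi*θ)/(4*pi**2) - 3*cos(4*pi*θ)/(4*pi); evaluating from -1 to 1: ∫_{-1}^{1} (3 - 4*θ) sin(4*pi*θ) dθ = (1/(4*pi)) - (-7/(4*pi)) = 2/pi.
Hence Im(c_{4}) = (-1/2)·(2/pi) = -1/pi.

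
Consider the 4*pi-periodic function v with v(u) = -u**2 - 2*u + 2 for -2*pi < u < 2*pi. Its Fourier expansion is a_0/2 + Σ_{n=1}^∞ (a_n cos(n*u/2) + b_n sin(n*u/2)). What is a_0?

a_0 = (1/(2*pi)) ∫_{-2*pi}^{2*pi} v(u) du = (1/(2*pi)) · (-16*pi**3/3 + 8*pi) = 4 - 8*pi**2/3.

4 - 8*pi**2/3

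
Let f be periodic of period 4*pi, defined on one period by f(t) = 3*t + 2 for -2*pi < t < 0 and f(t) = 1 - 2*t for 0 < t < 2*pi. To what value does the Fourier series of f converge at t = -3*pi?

1 - 2*pi

t = -3*pi differs from t = pi by -1 full period(s), and the series is 4*pi-periodic.
f is continuous at t = pi with value 1 - 2*pi, so the series converges to 1 - 2*pi there.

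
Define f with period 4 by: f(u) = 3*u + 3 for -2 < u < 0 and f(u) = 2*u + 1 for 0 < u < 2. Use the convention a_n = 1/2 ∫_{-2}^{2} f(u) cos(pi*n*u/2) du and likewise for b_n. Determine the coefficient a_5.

4/(25*pi**2)

a_5 = 1/2 ∫_{-2}^{2} f(u) cos(5*pi*u/2) du.
Split the integral at the breakpoints.
Integrating by parts (boundary term plus one more integral), an antiderivative of (3*u + 3) cos(5*pi*u/2) is 6*u*sin(5*pi*u/2)/(5*pi) + 6*sin(5*pi*u/2)/(5*pi) + 12*cos(5*pi*u/2)/(25*pi**2); evaluating from -2 to 0: ∫_{-2}^{0} (3*u + 3) cos(5*pi*u/2) du = (12/(25*pi**2)) - (-12/(25*pi**2)) = 24/(25*pi**2).
Integrating by parts (boundary term plus one more integral), an antiderivative of (2*u + 1) cos(5*pi*u/2) is 4*u*sin(5*pi*u/2)/(5*pi) + 2*sin(5*pi*u/2)/(5*pi) + 8*cos(5*pi*u/2)/(25*pi**2); evaluating from 0 to 2: ∫_{0}^{2} (2*u + 1) cos(5*pi*u/2) du = (-8/(25*pi**2)) - (8/(25*pi**2)) = -16/(25*pi**2).
Summing the pieces and multiplying by (1/2) gives a_5 = 4/(25*pi**2).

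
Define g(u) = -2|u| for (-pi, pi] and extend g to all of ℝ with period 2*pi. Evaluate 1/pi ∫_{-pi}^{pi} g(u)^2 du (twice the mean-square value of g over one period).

1/pi ∫_{-pi}^{pi} g(u)^2 du = 1/pi · (8*pi**3/3) = 8*pi**2/3.

8*pi**2/3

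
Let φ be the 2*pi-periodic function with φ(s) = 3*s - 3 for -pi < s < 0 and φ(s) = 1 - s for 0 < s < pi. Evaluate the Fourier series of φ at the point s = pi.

s = pi differs from s = -pi by 1 full period(s), and the series is 2*pi-periodic.
At s = -pi the one-sided limits are φ(-pi^-) = 1 - pi and φ(-pi^+) = -3*pi - 3.
By Dirichlet's theorem the series converges to their average, [(1 - pi) + (-3*pi - 3)]/2 = -2*pi - 1.

-2*pi - 1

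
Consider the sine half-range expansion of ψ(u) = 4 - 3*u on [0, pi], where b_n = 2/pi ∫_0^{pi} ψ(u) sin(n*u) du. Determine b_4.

b_4 = 2/pi ∫_0^{pi} (4 - 3*u) sin(4*u) du.
Integrating by parts (boundary term plus one more integral), an antiderivative of (4 - 3*u) sin(4*u) is 3*u*cos(4*u)/4 - 3*sin(4*u)/16 - cos(4*u); evaluating from 0 to pi: ∫_{0}^{pi} (4 - 3*u) sin(4*u) du = (-1 + 3*pi/4) - (-1) = 3*pi/4.
Hence b_4 = (2/pi)·(3*pi/4) = 3/2.

3/2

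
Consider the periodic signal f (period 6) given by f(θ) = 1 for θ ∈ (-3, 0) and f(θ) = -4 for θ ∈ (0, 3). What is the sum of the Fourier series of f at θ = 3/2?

f is continuous at θ = 3/2 with value -4, so the series converges to -4 there.

-4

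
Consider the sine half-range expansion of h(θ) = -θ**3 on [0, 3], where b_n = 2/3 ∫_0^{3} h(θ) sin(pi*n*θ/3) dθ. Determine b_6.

b_6 = 2/3 ∫_0^{3} (-θ**3) sin(2*pi*θ) dθ.
Integrating by parts three times (tabular method), an antiderivative of (-θ**3) sin(2*pi*θ) is θ**3*cos(2*pi*θ)/(2*pi) - 3*θ**2*sin(2*pi*θ)/(4*pi**2) - 3*θ*cos(2*pi*θ)/(4*pi**3) + 3*sin(2*pi*θ)/(8*pi**4); evaluating from 0 to 3: ∫_{0}^{3} (-θ**3) sin(2*pi*θ) dθ = (9*(-1 + 6*pi**2)/(4*pi**3)) - (0) = 9*(-1 + 6*pi**2)/(4*pi**3).
Hence b_6 = (2/3)·(9*(-1 + 6*pi**2)/(4*pi**3)) = -3/(2*pi**3) + 9/pi.

-3/(2*pi**3) + 9/pi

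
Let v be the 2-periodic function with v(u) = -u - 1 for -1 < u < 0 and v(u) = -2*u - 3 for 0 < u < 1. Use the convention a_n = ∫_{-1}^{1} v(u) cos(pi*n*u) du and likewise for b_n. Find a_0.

-9/2

a_0 = ∫_{-1}^{1} v(u) du = -9/2.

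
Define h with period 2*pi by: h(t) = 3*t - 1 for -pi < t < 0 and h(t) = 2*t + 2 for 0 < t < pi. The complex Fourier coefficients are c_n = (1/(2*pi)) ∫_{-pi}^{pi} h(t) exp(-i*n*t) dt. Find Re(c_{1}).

Since h is real-valued, Re(c_{1}) = (1/(2*pi)) ∫_{-pi}^{pi} h(t) cos(t) dt = a_{1}/2.
Split the integral at the breakpoints.
Integrating by parts (boundary term plus one more integral), an antiderivative of (3*t - 1) cos(t) is 3*t*sin(t) - sin(t) + 3*cos(t); evaluating from -pi to 0: ∫_{-pi}^{0} (3*t - 1) cos(t) dt = (3) - (-3) = 6.
Integrating by parts (boundary term plus one more integral), an antiderivative of (2*t + 2) cos(t) is 2*t*sin(t) + 2*sin(t) + 2*cos(t); evaluating from 0 to pi: ∫_{0}^{pi} (2*t + 2) cos(t) dt = (-2) - (2) = -4.
So ∫_{-pi}^{pi} h(t) cos(t) dt = 2.
Hence Re(c_{1}) = (1/(2*pi))·(2) = 1/pi.

1/pi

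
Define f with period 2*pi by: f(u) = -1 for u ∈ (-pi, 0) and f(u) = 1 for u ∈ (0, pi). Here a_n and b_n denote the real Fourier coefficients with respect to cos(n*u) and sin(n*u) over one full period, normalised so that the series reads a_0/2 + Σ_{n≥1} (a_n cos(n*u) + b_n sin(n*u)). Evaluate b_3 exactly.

b_3 = 1/pi ∫_{-pi}^{pi} f(u) sin(3*u) du.
f is odd and sin(3*u) is odd, so the integrand is even and b_3 = 2/pi ∫_0^{pi} f(u) sin(3*u) du.
Directly, an antiderivative of (1) sin(3*u) is -cos(3*u)/3; evaluating from 0 to pi: ∫_{0}^{pi} (1) sin(3*u) du = (1/3) - (-1/3) = 2/3.
Hence b_3 = (2/pi)·(2/3) = 4/(3*pi).

4/(3*pi)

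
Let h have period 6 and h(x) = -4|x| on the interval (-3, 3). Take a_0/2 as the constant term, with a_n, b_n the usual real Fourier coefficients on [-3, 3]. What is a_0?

a_0 = 1/3 ∫_{-3}^{3} h(x) dx = 1/3 · (-36) = -12.

-12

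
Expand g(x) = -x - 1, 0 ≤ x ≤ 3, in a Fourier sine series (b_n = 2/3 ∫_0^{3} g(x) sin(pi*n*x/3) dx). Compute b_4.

3/(2*pi)

b_4 = 2/3 ∫_0^{3} (-x - 1) sin(4*pi*x/3) dx.
Integrating by parts (boundary term plus one more integral), an antiderivative of (-x - 1) sin(4*pi*x/3) is 3*x*cos(4*pi*x/3)/(4*pi) - 9*sin(4*pi*x/3)/(16*pi**2) + 3*cos(4*pi*x/3)/(4*pi); evaluating from 0 to 3: ∫_{0}^{3} (-x - 1) sin(4*pi*x/3) dx = (3/pi) - (3/(4*pi)) = 9/(4*pi).
Hence b_4 = (2/3)·(9/(4*pi)) = 3/(2*pi).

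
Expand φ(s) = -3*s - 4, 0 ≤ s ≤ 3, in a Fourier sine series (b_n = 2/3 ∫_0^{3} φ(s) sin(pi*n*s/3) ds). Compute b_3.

b_3 = 2/3 ∫_0^{3} (-3*s - 4) sin(pi*s) ds.
Integrating by parts (boundary term plus one more integral), an antiderivative of (-3*s - 4) sin(pi*s) is 3*s*cos(pi*s)/pi - 3*sin(pi*s)/pi**2 + 4*cos(pi*s)/pi; evaluating from 0 to 3: ∫_{0}^{3} (-3*s - 4) sin(pi*s) ds = (-13/pi) - (4/pi) = -17/pi.
Hence b_3 = (2/3)·(-17/pi) = -34/(3*pi).

-34/(3*pi)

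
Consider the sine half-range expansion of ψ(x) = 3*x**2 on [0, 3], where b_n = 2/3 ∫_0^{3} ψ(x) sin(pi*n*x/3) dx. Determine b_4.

b_4 = 2/3 ∫_0^{3} (3*x**2) sin(4*pi*x/3) dx.
Integrating by parts twice (tabular method), an antiderivative of (3*x**2) sin(4*pi*x/3) is -9*x**2*cos(4*pi*x/3)/(4*pi) + 27*x*sin(4*pi*x/3)/(8*pi**2) + 81*cos(4*pi*x/3)/(32*pi**3); evaluating from 0 to 3: ∫_{0}^{3} (3*x**2) sin(4*pi*x/3) dx = (81*(1 - 8*pi**2)/(32*pi**3)) - (81/(32*pi**3)) = -81/(4*pi).
Hence b_4 = (2/3)·(-81/(4*pi)) = -27/(2*pi).

-27/(2*pi)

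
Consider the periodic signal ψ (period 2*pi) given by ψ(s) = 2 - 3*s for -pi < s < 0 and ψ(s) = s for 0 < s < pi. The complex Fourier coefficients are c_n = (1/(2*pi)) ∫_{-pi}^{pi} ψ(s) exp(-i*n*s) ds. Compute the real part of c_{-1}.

Since ψ is real-valued, Re(c_{-1}) = (1/(2*pi)) ∫_{-pi}^{pi} ψ(s) cos(-s) ds = a_{1}/2.
Split the integral at the breakpoints.
Integrating by parts (boundary term plus one more integral), an antiderivative of (2 - 3*s) cos(-s) is -3*s*sin(s) + 2*sin(s) - 3*cos(s); evaluating from -pi to 0: ∫_{-pi}^{0} (2 - 3*s) cos(-s) ds = (-3) - (3) = -6.
Integrating by parts (boundary term plus one more integral), an antiderivative of (s) cos(-s) is s*sin(s) + cos(s); evaluating from 0 to pi: ∫_{0}^{pi} (s) cos(-s) ds = (-1) - (1) = -2.
So ∫_{-pi}^{pi} ψ(s) cos(-s) ds = -8.
Hence Re(c_{-1}) = (1/(2*pi))·(-8) = -4/pi.

-4/pi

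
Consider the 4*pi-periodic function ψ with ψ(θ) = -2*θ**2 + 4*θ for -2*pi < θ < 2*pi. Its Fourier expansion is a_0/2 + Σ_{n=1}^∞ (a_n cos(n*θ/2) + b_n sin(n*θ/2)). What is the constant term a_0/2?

a_0 = (1/(2*pi)) ∫_{-2*pi}^{2*pi} ψ(θ) dθ = (1/(2*pi)) · (-32*pi**3/3) = -16*pi**2/3.
So the constant term a_0/2 = -8*pi**2/3.

-8*pi**2/3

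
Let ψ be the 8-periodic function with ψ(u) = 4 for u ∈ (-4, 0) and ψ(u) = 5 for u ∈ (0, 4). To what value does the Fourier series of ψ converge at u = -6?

u = -6 differs from u = 2 by -1 full period(s), and the series is 8-periodic.
ψ is continuous at u = 2 with value 5, so the series converges to 5 there.

5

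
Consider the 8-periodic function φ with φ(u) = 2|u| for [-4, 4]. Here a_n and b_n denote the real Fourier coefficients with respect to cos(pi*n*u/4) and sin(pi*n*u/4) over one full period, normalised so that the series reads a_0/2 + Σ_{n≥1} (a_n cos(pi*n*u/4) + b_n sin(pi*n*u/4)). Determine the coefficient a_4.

a_4 = 1/4 ∫_{-4}^{4} φ(u) cos(pi*u) du.
φ is even and cos(pi*u) is even, so the integrand is even and a_4 = 1/2 ∫_0^{4} φ(u) cos(pi*u) du.
Integrating by parts (boundary term plus one more integral), an antiderivative of (2*u) cos(pi*u) is 2*u*sin(pi*u)/pi + 2*cos(pi*u)/pi**2; evaluating from 0 to 4: ∫_{0}^{4} (2*u) cos(pi*u) du = (2/pi**2) - (2/pi**2) = 0.
Hence a_4 = (1/2)·(0) = 0.

0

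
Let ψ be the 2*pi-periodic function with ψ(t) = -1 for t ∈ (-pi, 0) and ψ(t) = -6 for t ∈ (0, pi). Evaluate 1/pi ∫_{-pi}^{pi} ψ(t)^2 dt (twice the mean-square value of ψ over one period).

37

1/pi ∫_{-pi}^{pi} ψ(t)^2 dt = 1/pi · (37*pi) = 37.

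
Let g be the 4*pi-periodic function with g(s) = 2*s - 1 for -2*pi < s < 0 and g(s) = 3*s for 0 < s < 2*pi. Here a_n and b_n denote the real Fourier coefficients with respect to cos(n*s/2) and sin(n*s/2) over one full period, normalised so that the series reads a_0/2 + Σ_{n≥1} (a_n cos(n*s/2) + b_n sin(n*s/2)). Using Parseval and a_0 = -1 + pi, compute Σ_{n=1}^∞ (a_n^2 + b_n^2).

1/2 + 5*pi + 101*pi**2/6

Parseval: a_0^2/2 + Σ_{n≥1} (a_n^2+b_n^2) = (1/(2*pi)) ∫_{-2*pi}^{2*pi} g(s)^2 ds = 1 + 4*pi + 52*pi**2/3.
Subtract a_0^2/2 = (1 - pi)**2/2: Σ (a_n^2+b_n^2) = 1/2 + 5*pi + 101*pi**2/6.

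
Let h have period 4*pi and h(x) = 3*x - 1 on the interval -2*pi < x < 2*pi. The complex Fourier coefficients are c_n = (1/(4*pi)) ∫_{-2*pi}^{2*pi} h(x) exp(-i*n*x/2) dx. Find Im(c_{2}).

Since h is real-valued, Im(c_{2}) = -(1/(4*pi)) ∫_{-2*pi}^{2*pi} h(x) sin(x) dx = -b_{2}/2.
Integrating by parts (boundary term plus one more integral), an antiderivative of (3*x - 1) sin(x) is -3*x*cos(x) + 3*sin(x) + cos(x); evaluating from -2*pi to 2*pi: ∫_{-2*pi}^{2*pi} (3*x - 1) sin(x) dx = (1 - 6*pi) - (1 + 6*pi) = -12*pi.
Hence Im(c_{2}) = (-1/(4*pi))·(-12*pi) = 3.

3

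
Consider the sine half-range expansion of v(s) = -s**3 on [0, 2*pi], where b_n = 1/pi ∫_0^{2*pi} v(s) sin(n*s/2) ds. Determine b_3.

32/9 - 16*pi**2/3

b_3 = 1/pi ∫_0^{2*pi} (-s**3) sin(3*s/2) ds.
Integrating by parts three times (tabular method), an antiderivative of (-s**3) sin(3*s/2) is 2*s**3*cos(3*s/2)/3 - 4*s**2*sin(3*s/2)/3 - 16*s*cos(3*s/2)/9 + 32*sin(3*s/2)/27; evaluating from 0 to 2*pi: ∫_{0}^{2*pi} (-s**3) sin(3*s/2) ds = (16*pi*(2 - 3*pi**2)/9) - (0) = 16*pi*(2 - 3*pi**2)/9.
Hence b_3 = (1/pi)·(16*pi*(2 - 3*pi**2)/9) = 32/9 - 16*pi**2/3.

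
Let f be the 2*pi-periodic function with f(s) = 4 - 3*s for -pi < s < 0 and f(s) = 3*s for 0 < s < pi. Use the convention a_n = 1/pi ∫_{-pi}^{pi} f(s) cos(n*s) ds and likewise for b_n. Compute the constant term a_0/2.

a_0 = 1/pi ∫_{-pi}^{pi} f(s) ds = 1/pi · (pi*(4 + 3*pi)) = 4 + 3*pi.
So the constant term a_0/2 = 2 + 3*pi/2.

2 + 3*pi/2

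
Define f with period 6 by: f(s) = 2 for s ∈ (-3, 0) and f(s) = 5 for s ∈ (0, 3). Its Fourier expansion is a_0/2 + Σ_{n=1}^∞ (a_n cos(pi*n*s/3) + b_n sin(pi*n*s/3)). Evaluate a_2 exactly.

0

a_2 = 1/3 ∫_{-3}^{3} f(s) cos(2*pi*s/3) ds.
Split the integral at the breakpoints.
Directly, an antiderivative of (2) cos(2*pi*s/3) is 3*sin(2*pi*s/3)/pi; evaluating from -3 to 0: ∫_{-3}^{0} (2) cos(2*pi*s/3) ds = (0) - (0) = 0.
Directly, an antiderivative of (5) cos(2*pi*s/3) is 15*sin(2*pi*s/3)/(2*pi); evaluating from 0 to 3: ∫_{0}^{3} (5) cos(2*pi*s/3) ds = (0) - (0) = 0.
Summing the pieces and multiplying by (1/3) gives a_2 = 0.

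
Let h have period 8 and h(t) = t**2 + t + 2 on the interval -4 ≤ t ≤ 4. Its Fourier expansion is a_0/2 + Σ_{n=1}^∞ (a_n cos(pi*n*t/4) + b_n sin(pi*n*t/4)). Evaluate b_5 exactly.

b_5 = 1/4 ∫_{-4}^{4} h(t) sin(5*pi*t/4) dt.
Integrating by parts twice (tabular method), an antiderivative of (t**2 + t + 2) sin(5*pi*t/4) is -4*t**2*cos(5*pi*t/4)/(5*pi) + 32*t*sin(5*pi*t/4)/(25*pi**2) - 4*t*cos(5*pi*t/4)/(5*pi) + 16*sin(5*pi*t/4)/(25*pi**2) - 8*cos(5*pi*t/4)/(5*pi) + 128*cos(5*pi*t/4)/(125*pi**3); evaluating from -4 to 4: ∫_{-4}^{4} (t**2 + t + 2) sin(5*pi*t/4) dt = (8*(-16 + 275*pi**2)/(125*pi**3)) - (8*(-16 + 175*pi**2)/(125*pi**3)) = 32/(5*pi).
Hence b_5 = (1/4)·(32/(5*pi)) = 8/(5*pi).

8/(5*pi)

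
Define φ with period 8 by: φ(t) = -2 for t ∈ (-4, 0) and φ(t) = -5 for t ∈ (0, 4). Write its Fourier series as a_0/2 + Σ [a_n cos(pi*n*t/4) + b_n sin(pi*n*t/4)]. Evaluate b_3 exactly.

b_3 = 1/4 ∫_{-4}^{4} φ(t) sin(3*pi*t/4) dt.
Split the integral at the breakpoints.
Directly, an antiderivative of (-2) sin(3*pi*t/4) is 8*cos(3*pi*t/4)/(3*pi); evaluating from -4 to 0: ∫_{-4}^{0} (-2) sin(3*pi*t/4) dt = (8/(3*pi)) - (-8/(3*pi)) = 16/(3*pi).
Directly, an antiderivative of (-5) sin(3*pi*t/4) is 20*cos(3*pi*t/4)/(3*pi); evaluating from 0 to 4: ∫_{0}^{4} (-5) sin(3*pi*t/4) dt = (-20/(3*pi)) - (20/(3*pi)) = -40/(3*pi).
Summing the pieces and multiplying by (1/4) gives b_3 = -2/pi.

-2/pi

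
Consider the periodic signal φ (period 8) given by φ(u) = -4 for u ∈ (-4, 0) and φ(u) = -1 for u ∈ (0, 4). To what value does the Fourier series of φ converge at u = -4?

-5/2

u = -4 differs from u = 4 by -1 full period(s), and the series is 8-periodic.
At u = 4 the one-sided limits are φ(4^-) = -1 and φ(4^+) = -4.
By Dirichlet's theorem the series converges to their average, [(-1) + (-4)]/2 = -5/2.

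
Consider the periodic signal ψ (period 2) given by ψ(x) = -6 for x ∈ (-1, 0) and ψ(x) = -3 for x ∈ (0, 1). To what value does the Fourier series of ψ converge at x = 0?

-9/2

At x = 0 the one-sided limits are ψ(0^-) = -6 and ψ(0^+) = -3.
By Dirichlet's theorem the series converges to their average, [(-6) + (-3)]/2 = -9/2.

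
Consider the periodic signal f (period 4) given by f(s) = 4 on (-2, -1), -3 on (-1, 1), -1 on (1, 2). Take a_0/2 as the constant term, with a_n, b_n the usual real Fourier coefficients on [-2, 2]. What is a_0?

a_0 = 1/2 ∫_{-2}^{2} f(s) ds = 1/2 · (-3) = -3/2.

-3/2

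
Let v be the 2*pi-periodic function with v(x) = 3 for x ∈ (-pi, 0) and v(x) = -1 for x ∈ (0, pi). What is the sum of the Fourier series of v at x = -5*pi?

x = -5*pi differs from x = -pi by -2 full period(s), and the series is 2*pi-periodic.
At x = -pi the one-sided limits are v(-pi^-) = -1 and v(-pi^+) = 3.
By Dirichlet's theorem the series converges to their average, [(-1) + (3)]/2 = 1.

1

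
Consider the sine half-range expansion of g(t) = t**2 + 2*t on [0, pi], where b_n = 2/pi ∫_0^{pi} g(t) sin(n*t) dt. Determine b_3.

2*(-4 + 18*pi + 9*pi**2)/(27*pi)

b_3 = 2/pi ∫_0^{pi} (t**2 + 2*t) sin(3*t) dt.
Integrating by parts twice (tabular method), an antiderivative of (t**2 + 2*t) sin(3*t) is -t**2*cos(3*t)/3 + 2*t*sin(3*t)/9 - 2*t*cos(3*t)/3 + 2*sin(3*t)/9 + 2*cos(3*t)/27; evaluating from 0 to pi: ∫_{0}^{pi} (t**2 + 2*t) sin(3*t) dt = (-2/27 + 2*pi/3 + pi**2/3) - (2/27) = -4/27 + 2*pi/3 + pi**2/3.
Hence b_3 = (2/pi)·(-4/27 + 2*pi/3 + pi**2/3) = 2*(-4 + 18*pi + 9*pi**2)/(27*pi).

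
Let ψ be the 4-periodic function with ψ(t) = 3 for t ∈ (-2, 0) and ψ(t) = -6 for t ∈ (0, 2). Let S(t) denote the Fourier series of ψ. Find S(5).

-6

t = 5 differs from t = 1 by 1 full period(s), and the series is 4-periodic.
ψ is continuous at t = 1 with value -6, so the series converges to -6 there.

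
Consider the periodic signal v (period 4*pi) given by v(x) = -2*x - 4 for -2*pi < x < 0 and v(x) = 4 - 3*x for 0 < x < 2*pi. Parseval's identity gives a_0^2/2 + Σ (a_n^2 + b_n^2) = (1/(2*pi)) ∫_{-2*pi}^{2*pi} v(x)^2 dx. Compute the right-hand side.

-40*pi + 32 + 52*pi**2/3

(1/(2*pi)) ∫_{-2*pi}^{2*pi} v(x)^2 dx = (1/(2*pi)) · (8*pi*(-30*pi + 24 + 13*pi**2)/3) = -40*pi + 32 + 52*pi**2/3.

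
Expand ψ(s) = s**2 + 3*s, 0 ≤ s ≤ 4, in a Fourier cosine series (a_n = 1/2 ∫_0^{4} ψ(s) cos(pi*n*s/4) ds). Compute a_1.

a_1 = 1/2 ∫_0^{4} (s**2 + 3*s) cos(pi*s/4) ds.
Integrating by parts twice (tabular method), an antiderivative of (s**2 + 3*s) cos(pi*s/4) is 4*s**2*sin(pi*s/4)/pi + 12*s*sin(pi*s/4)/pi + 32*s*cos(pi*s/4)/pi**2 - 128*sin(pi*s/4)/pi**3 + 48*cos(pi*s/4)/pi**2; evaluating from 0 to 4: ∫_{0}^{4} (s**2 + 3*s) cos(pi*s/4) ds = (-176/pi**2) - (48/pi**2) = -224/pi**2.
Hence a_1 = (1/2)·(-224/pi**2) = -112/pi**2.

-112/pi**2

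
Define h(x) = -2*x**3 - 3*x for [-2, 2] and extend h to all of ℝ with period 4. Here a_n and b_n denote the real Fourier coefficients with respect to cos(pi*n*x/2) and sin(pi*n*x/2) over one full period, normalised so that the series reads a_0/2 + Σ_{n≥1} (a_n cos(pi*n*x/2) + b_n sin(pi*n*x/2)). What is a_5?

a_5 = 1/2 ∫_{-2}^{2} h(x) cos(5*pi*x/2) dx.
h is odd and cos(5*pi*x/2) is even, so the integrand is odd over a symmetric interval and the integral vanishes.

0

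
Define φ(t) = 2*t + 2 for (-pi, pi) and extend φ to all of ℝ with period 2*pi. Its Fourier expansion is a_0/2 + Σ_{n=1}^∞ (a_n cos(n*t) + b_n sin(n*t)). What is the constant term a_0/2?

a_0 = 1/pi ∫_{-pi}^{pi} φ(t) dt = 1/pi · (4*pi) = 4.
So the constant term a_0/2 = 2.

2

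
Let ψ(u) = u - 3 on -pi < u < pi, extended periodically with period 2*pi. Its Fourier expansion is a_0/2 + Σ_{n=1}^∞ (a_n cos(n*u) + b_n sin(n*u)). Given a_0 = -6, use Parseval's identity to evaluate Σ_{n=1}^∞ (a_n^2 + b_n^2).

Parseval: a_0^2/2 + Σ_{n≥1} (a_n^2+b_n^2) = 1/pi ∫_{-pi}^{pi} ψ(u)^2 du = 2*pi**2/3 + 18.
Subtract a_0^2/2 = 18: Σ (a_n^2+b_n^2) = 2*pi**2/3.

2*pi**2/3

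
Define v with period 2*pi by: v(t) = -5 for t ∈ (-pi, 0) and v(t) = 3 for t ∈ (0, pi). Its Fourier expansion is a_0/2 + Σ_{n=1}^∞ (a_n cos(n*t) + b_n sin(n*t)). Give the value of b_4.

b_4 = 1/pi ∫_{-pi}^{pi} v(t) sin(4*t) dt.
Split the integral at the breakpoints.
Directly, an antiderivative of (-5) sin(4*t) is 5*cos(4*t)/4; evaluating from -pi to 0: ∫_{-pi}^{0} (-5) sin(4*t) dt = (5/4) - (5/4) = 0.
Directly, an antiderivative of (3) sin(4*t) is -3*cos(4*t)/4; evaluating from 0 to pi: ∫_{0}^{pi} (3) sin(4*t) dt = (-3/4) - (-3/4) = 0.
Summing the pieces and multiplying by (1/pi) gives b_4 = 0.

0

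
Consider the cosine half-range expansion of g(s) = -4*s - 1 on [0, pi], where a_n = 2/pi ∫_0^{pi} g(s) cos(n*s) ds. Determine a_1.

a_1 = 2/pi ∫_0^{pi} (-4*s - 1) cos(s) ds.
Integrating by parts (boundary term plus one more integral), an antiderivative of (-4*s - 1) cos(s) is -4*s*sin(s) - sin(s) - 4*cos(s); evaluating from 0 to pi: ∫_{0}^{pi} (-4*s - 1) cos(s) ds = (4) - (-4) = 8.
Hence a_1 = (2/pi)·(8) = 16/pi.

16/pi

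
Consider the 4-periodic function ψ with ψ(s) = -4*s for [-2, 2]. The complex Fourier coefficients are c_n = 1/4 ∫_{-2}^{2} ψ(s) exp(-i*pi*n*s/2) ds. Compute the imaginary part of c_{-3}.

Since ψ is real-valued, Im(c_{-3}) = -1/4 ∫_{-2}^{2} ψ(s) sin(-3*pi*s/2) ds = b_{3}/2.
ψ is odd and sin(-3*pi*s/2) is odd, so the integrand is even: ∫_{-2}^{2} ψ(s) sin(-3*pi*s/2) ds = 2∫_0^{2} ψ(s) sin(-3*pi*s/2) ds.
Integrating by parts (boundary term plus one more integral), an antiderivative of (-4*s) sin(-3*pi*s/2) is -8*s*cos(3*pi*s/2)/(3*pi) + 16*sin(3*pi*s/2)/(9*pi**2); evaluating from 0 to 2: ∫_{0}^{2} (-4*s) sin(-3*pi*s/2) ds = (16/(3*pi)) - (0) = 16/(3*pi).
So ∫_{-2}^{2} ψ(s) sin(-3*pi*s/2) ds = 32/(3*pi).
Hence Im(c_{-3}) = (-1/4)·(32/(3*pi)) = -8/(3*pi).

-8/(3*pi)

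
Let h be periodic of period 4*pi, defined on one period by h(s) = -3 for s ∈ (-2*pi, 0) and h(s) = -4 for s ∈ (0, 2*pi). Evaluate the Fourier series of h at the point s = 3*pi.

s = 3*pi differs from s = -pi by 1 full period(s), and the series is 4*pi-periodic.
h is continuous at s = -pi with value -3, so the series converges to -3 there.

-3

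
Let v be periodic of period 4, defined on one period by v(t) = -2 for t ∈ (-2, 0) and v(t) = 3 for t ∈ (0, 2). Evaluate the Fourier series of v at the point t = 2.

1/2

At t = 2 the one-sided limits are v(2^-) = 3 and v(2^+) = -2.
By Dirichlet's theorem the series converges to their average, [(3) + (-2)]/2 = 1/2.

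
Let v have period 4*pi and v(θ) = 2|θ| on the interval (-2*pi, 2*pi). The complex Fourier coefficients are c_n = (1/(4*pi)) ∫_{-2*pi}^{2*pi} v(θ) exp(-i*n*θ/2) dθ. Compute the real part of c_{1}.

-8/pi

Since v is real-valued, Re(c_{1}) = (1/(4*pi)) ∫_{-2*pi}^{2*pi} v(θ) cos(θ/2) dθ = a_{1}/2.
v is even and cos(θ/2) is even, so the integrand is even: ∫_{-2*pi}^{2*pi} v(θ) cos(θ/2) dθ = 2∫_0^{2*pi} v(θ) cos(θ/2) dθ.
Integrating by parts (boundary term plus one more integral), an antiderivative of (2*θ) cos(θ/2) is 4*θ*sin(θ/2) + 8*cos(θ/2); evaluating from 0 to 2*pi: ∫_{0}^{2*pi} (2*θ) cos(θ/2) dθ = (-8) - (8) = -16.
So ∫_{-2*pi}^{2*pi} v(θ) cos(θ/2) dθ = -32.
Hence Re(c_{1}) = (1/(4*pi))·(-32) = -8/pi.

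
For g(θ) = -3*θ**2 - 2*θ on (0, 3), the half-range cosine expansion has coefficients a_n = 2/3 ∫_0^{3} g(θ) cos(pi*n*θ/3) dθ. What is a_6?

a_6 = 2/3 ∫_0^{3} (-3*θ**2 - 2*θ) cos(2*pi*θ) dθ.
Integrating by parts twice (tabular method), an antiderivative of (-3*θ**2 - 2*θ) cos(2*pi*θ) is -3*θ**2*sin(2*pi*θ)/(2*pi) - θ*sin(2*pi*θ)/pi - 3*θ*cos(2*pi*θ)/(2*pi**2) + 3*sin(2*pi*θ)/(4*pi**3) - cos(2*pi*θ)/(2*pi**2); evaluating from 0 to 3: ∫_{0}^{3} (-3*θ**2 - 2*θ) cos(2*pi*θ) dθ = (-5/pi**2) - (-1/(2*pi**2)) = -9/(2*pi**2).
Hence a_6 = (2/3)·(-9/(2*pi**2)) = -3/pi**2.

-3/pi**2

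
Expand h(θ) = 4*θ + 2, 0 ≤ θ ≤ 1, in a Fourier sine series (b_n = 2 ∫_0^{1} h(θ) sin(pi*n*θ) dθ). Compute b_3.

b_3 = 2 ∫_0^{1} (4*θ + 2) sin(3*pi*θ) dθ.
Integrating by parts (boundary term plus one more integral), an antiderivative of (4*θ + 2) sin(3*pi*θ) is -4*θ*cos(3*pi*θ)/(3*pi) + 4*sin(3*pi*θ)/(9*pi**2) - 2*cos(3*pi*θ)/(3*pi); evaluating from 0 to 1: ∫_{0}^{1} (4*θ + 2) sin(3*pi*θ) dθ = (2/pi) - (-2/(3*pi)) = 8/(3*pi).
Hence b_3 = 2·(8/(3*pi)) = 16/(3*pi).

16/(3*pi)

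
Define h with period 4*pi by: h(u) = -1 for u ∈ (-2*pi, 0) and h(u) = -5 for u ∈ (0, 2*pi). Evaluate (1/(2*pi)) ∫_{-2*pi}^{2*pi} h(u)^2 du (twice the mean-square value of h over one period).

(1/(2*pi)) ∫_{-2*pi}^{2*pi} h(u)^2 du = (1/(2*pi)) · (52*pi) = 26.

26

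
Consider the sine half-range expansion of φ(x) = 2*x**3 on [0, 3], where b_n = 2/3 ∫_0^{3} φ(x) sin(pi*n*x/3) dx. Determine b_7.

108*(-6 + 49*pi**2)/(343*pi**3)

b_7 = 2/3 ∫_0^{3} (2*x**3) sin(7*pi*x/3) dx.
Integrating by parts three times (tabular method), an antiderivative of (2*x**3) sin(7*pi*x/3) is -6*x**3*cos(7*pi*x/3)/(7*pi) + 54*x**2*sin(7*pi*x/3)/(49*pi**2) + 324*x*cos(7*pi*x/3)/(343*pi**3) - 972*sin(7*pi*x/3)/(2401*pi**4); evaluating from 0 to 3: ∫_{0}^{3} (2*x**3) sin(7*pi*x/3) dx = (162*(-6 + 49*pi**2)/(343*pi**3)) - (0) = 162*(-6 + 49*pi**2)/(343*pi**3).
Hence b_7 = (2/3)·(162*(-6 + 49*pi**2)/(343*pi**3)) = 108*(-6 + 49*pi**2)/(343*pi**3).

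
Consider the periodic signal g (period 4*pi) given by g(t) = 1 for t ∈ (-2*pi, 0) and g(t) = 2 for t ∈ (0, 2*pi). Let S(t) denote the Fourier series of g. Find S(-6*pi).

3/2

t = -6*pi differs from t = 2*pi by -2 full period(s), and the series is 4*pi-periodic.
At t = 2*pi the one-sided limits are g(2*pi^-) = 2 and g(2*pi^+) = 1.
By Dirichlet's theorem the series converges to their average, [(2) + (1)]/2 = 3/2.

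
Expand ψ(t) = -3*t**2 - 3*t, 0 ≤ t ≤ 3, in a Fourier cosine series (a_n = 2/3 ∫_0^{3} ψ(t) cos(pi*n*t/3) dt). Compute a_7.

a_7 = 2/3 ∫_0^{3} (-3*t**2 - 3*t) cos(7*pi*t/3) dt.
Integrating by parts twice (tabular method), an antiderivative of (-3*t**2 - 3*t) cos(7*pi*t/3) is -9*t**2*sin(7*pi*t/3)/(7*pi) - 9*t*sin(7*pi*t/3)/(7*pi) - 54*t*cos(7*pi*t/3)/(49*pi**2) + 162*sin(7*pi*t/3)/(343*pi**3) - 27*cos(7*pi*t/3)/(49*pi**2); evaluating from 0 to 3: ∫_{0}^{3} (-3*t**2 - 3*t) cos(7*pi*t/3) dt = (27/(7*pi**2)) - (-27/(49*pi**2)) = 216/(49*pi**2).
Hence a_7 = (2/3)·(216/(49*pi**2)) = 144/(49*pi**2).

144/(49*pi**2)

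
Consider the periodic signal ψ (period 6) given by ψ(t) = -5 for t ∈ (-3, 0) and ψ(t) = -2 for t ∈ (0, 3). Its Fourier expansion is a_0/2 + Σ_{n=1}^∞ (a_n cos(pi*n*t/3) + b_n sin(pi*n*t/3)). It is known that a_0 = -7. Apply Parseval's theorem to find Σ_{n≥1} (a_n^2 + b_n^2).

9/2

Parseval: a_0^2/2 + Σ_{n≥1} (a_n^2+b_n^2) = 1/3 ∫_{-3}^{3} ψ(t)^2 dt = 29.
Subtract a_0^2/2 = 49/2: Σ (a_n^2+b_n^2) = 9/2.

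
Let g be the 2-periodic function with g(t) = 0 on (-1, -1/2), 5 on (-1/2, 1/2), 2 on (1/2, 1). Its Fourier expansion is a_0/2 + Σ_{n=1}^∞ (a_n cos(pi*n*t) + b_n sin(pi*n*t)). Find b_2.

-2/pi

b_2 = ∫_{-1}^{1} g(t) sin(2*pi*t) dt.
Split the integral at the breakpoints.
∫_{-1}^{-1/2} (0) sin(2*pi*t) dt = 0.
Directly, an antiderivative of (5) sin(2*pi*t) is -5*cos(2*pi*t)/(2*pi); evaluating from -1/2 to 1/2: ∫_{-1/2}^{1/2} (5) sin(2*pi*t) dt = (5/(2*pi)) - (5/(2*pi)) = 0.
Directly, an antiderivative of (2) sin(2*pi*t) is -cos(2*pi*t)/pi; evaluating from 1/2 to 1: ∫_{1/2}^{1} (2) sin(2*pi*t) dt = (-1/pi) - (1/pi) = -2/pi.
Summing the pieces gives b_2 = -2/pi.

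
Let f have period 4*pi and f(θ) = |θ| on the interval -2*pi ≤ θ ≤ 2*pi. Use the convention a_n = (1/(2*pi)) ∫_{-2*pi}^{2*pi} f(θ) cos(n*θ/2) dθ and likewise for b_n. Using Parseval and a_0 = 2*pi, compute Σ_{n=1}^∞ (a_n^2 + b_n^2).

Parseval: a_0^2/2 + Σ_{n≥1} (a_n^2+b_n^2) = (1/(2*pi)) ∫_{-2*pi}^{2*pi} f(θ)^2 dθ = 8*pi**2/3.
Subtract a_0^2/2 = 2*pi**2: Σ (a_n^2+b_n^2) = 2*pi**2/3.

2*pi**2/3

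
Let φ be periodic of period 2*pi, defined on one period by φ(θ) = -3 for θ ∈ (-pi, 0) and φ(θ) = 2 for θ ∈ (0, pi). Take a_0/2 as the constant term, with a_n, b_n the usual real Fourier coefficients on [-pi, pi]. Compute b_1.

b_1 = 1/pi ∫_{-pi}^{pi} φ(θ) sin(θ) dθ.
Split the integral at the breakpoints.
Directly, an antiderivative of (-3) sin(θ) is 3*cos(θ); evaluating from -pi to 0: ∫_{-pi}^{0} (-3) sin(θ) dθ = (3) - (-3) = 6.
Directly, an antiderivative of (2) sin(θ) is -2*cos(θ); evaluating from 0 to pi: ∫_{0}^{pi} (2) sin(θ) dθ = (2) - (-2) = 4.
Summing the pieces and multiplying by (1/pi) gives b_1 = 10/pi.

10/pi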